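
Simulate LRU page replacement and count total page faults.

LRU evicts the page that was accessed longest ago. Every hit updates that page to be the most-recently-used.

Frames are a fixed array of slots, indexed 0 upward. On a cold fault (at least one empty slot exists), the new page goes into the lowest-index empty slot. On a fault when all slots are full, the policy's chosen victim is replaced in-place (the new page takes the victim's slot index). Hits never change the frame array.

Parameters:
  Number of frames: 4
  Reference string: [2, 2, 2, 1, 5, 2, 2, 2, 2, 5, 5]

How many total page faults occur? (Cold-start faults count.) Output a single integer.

Step 0: ref 2 → FAULT, frames=[2,-,-,-]
Step 1: ref 2 → HIT, frames=[2,-,-,-]
Step 2: ref 2 → HIT, frames=[2,-,-,-]
Step 3: ref 1 → FAULT, frames=[2,1,-,-]
Step 4: ref 5 → FAULT, frames=[2,1,5,-]
Step 5: ref 2 → HIT, frames=[2,1,5,-]
Step 6: ref 2 → HIT, frames=[2,1,5,-]
Step 7: ref 2 → HIT, frames=[2,1,5,-]
Step 8: ref 2 → HIT, frames=[2,1,5,-]
Step 9: ref 5 → HIT, frames=[2,1,5,-]
Step 10: ref 5 → HIT, frames=[2,1,5,-]
Total faults: 3

Answer: 3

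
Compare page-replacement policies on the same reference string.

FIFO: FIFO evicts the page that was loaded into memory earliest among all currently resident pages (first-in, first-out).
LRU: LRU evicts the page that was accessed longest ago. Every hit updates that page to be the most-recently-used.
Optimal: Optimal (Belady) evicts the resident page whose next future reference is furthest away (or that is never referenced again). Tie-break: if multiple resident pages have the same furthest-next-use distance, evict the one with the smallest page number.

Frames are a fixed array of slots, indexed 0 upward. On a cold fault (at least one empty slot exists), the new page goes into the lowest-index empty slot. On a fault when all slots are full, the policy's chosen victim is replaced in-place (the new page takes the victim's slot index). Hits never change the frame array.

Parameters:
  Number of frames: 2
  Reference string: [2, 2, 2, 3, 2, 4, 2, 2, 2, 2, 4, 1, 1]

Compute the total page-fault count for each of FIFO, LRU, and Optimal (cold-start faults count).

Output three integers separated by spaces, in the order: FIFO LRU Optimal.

Answer: 5 4 4

Derivation:
--- FIFO ---
  step 0: ref 2 -> FAULT, frames=[2,-] (faults so far: 1)
  step 1: ref 2 -> HIT, frames=[2,-] (faults so far: 1)
  step 2: ref 2 -> HIT, frames=[2,-] (faults so far: 1)
  step 3: ref 3 -> FAULT, frames=[2,3] (faults so far: 2)
  step 4: ref 2 -> HIT, frames=[2,3] (faults so far: 2)
  step 5: ref 4 -> FAULT, evict 2, frames=[4,3] (faults so far: 3)
  step 6: ref 2 -> FAULT, evict 3, frames=[4,2] (faults so far: 4)
  step 7: ref 2 -> HIT, frames=[4,2] (faults so far: 4)
  step 8: ref 2 -> HIT, frames=[4,2] (faults so far: 4)
  step 9: ref 2 -> HIT, frames=[4,2] (faults so far: 4)
  step 10: ref 4 -> HIT, frames=[4,2] (faults so far: 4)
  step 11: ref 1 -> FAULT, evict 4, frames=[1,2] (faults so far: 5)
  step 12: ref 1 -> HIT, frames=[1,2] (faults so far: 5)
  FIFO total faults: 5
--- LRU ---
  step 0: ref 2 -> FAULT, frames=[2,-] (faults so far: 1)
  step 1: ref 2 -> HIT, frames=[2,-] (faults so far: 1)
  step 2: ref 2 -> HIT, frames=[2,-] (faults so far: 1)
  step 3: ref 3 -> FAULT, frames=[2,3] (faults so far: 2)
  step 4: ref 2 -> HIT, frames=[2,3] (faults so far: 2)
  step 5: ref 4 -> FAULT, evict 3, frames=[2,4] (faults so far: 3)
  step 6: ref 2 -> HIT, frames=[2,4] (faults so far: 3)
  step 7: ref 2 -> HIT, frames=[2,4] (faults so far: 3)
  step 8: ref 2 -> HIT, frames=[2,4] (faults so far: 3)
  step 9: ref 2 -> HIT, frames=[2,4] (faults so far: 3)
  step 10: ref 4 -> HIT, frames=[2,4] (faults so far: 3)
  step 11: ref 1 -> FAULT, evict 2, frames=[1,4] (faults so far: 4)
  step 12: ref 1 -> HIT, frames=[1,4] (faults so far: 4)
  LRU total faults: 4
--- Optimal ---
  step 0: ref 2 -> FAULT, frames=[2,-] (faults so far: 1)
  step 1: ref 2 -> HIT, frames=[2,-] (faults so far: 1)
  step 2: ref 2 -> HIT, frames=[2,-] (faults so far: 1)
  step 3: ref 3 -> FAULT, frames=[2,3] (faults so far: 2)
  step 4: ref 2 -> HIT, frames=[2,3] (faults so far: 2)
  step 5: ref 4 -> FAULT, evict 3, frames=[2,4] (faults so far: 3)
  step 6: ref 2 -> HIT, frames=[2,4] (faults so far: 3)
  step 7: ref 2 -> HIT, frames=[2,4] (faults so far: 3)
  step 8: ref 2 -> HIT, frames=[2,4] (faults so far: 3)
  step 9: ref 2 -> HIT, frames=[2,4] (faults so far: 3)
  step 10: ref 4 -> HIT, frames=[2,4] (faults so far: 3)
  step 11: ref 1 -> FAULT, evict 2, frames=[1,4] (faults so far: 4)
  step 12: ref 1 -> HIT, frames=[1,4] (faults so far: 4)
  Optimal total faults: 4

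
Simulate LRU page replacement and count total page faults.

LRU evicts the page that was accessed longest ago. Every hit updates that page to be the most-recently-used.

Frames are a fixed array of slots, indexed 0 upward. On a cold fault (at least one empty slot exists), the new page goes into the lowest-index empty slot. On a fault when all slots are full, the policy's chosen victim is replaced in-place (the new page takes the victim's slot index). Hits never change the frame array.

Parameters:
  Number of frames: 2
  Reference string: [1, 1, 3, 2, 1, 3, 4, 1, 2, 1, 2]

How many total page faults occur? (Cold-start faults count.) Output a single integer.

Step 0: ref 1 → FAULT, frames=[1,-]
Step 1: ref 1 → HIT, frames=[1,-]
Step 2: ref 3 → FAULT, frames=[1,3]
Step 3: ref 2 → FAULT (evict 1), frames=[2,3]
Step 4: ref 1 → FAULT (evict 3), frames=[2,1]
Step 5: ref 3 → FAULT (evict 2), frames=[3,1]
Step 6: ref 4 → FAULT (evict 1), frames=[3,4]
Step 7: ref 1 → FAULT (evict 3), frames=[1,4]
Step 8: ref 2 → FAULT (evict 4), frames=[1,2]
Step 9: ref 1 → HIT, frames=[1,2]
Step 10: ref 2 → HIT, frames=[1,2]
Total faults: 8

Answer: 8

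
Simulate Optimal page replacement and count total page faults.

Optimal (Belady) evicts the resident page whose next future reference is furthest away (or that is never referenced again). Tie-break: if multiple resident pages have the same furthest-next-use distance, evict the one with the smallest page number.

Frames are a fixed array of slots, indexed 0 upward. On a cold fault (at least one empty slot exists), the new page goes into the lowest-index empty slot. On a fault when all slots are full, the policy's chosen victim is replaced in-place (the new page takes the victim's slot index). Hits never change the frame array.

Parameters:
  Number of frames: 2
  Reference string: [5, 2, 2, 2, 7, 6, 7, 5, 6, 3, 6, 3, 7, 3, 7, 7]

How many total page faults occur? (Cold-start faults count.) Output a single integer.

Step 0: ref 5 → FAULT, frames=[5,-]
Step 1: ref 2 → FAULT, frames=[5,2]
Step 2: ref 2 → HIT, frames=[5,2]
Step 3: ref 2 → HIT, frames=[5,2]
Step 4: ref 7 → FAULT (evict 2), frames=[5,7]
Step 5: ref 6 → FAULT (evict 5), frames=[6,7]
Step 6: ref 7 → HIT, frames=[6,7]
Step 7: ref 5 → FAULT (evict 7), frames=[6,5]
Step 8: ref 6 → HIT, frames=[6,5]
Step 9: ref 3 → FAULT (evict 5), frames=[6,3]
Step 10: ref 6 → HIT, frames=[6,3]
Step 11: ref 3 → HIT, frames=[6,3]
Step 12: ref 7 → FAULT (evict 6), frames=[7,3]
Step 13: ref 3 → HIT, frames=[7,3]
Step 14: ref 7 → HIT, frames=[7,3]
Step 15: ref 7 → HIT, frames=[7,3]
Total faults: 7

Answer: 7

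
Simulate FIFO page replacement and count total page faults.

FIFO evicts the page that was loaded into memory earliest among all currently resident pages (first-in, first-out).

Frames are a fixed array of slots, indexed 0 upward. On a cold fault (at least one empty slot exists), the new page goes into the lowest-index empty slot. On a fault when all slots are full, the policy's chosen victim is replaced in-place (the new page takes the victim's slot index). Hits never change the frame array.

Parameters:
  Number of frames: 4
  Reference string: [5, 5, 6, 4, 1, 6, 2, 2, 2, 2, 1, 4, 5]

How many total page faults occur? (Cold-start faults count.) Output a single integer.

Answer: 6

Derivation:
Step 0: ref 5 → FAULT, frames=[5,-,-,-]
Step 1: ref 5 → HIT, frames=[5,-,-,-]
Step 2: ref 6 → FAULT, frames=[5,6,-,-]
Step 3: ref 4 → FAULT, frames=[5,6,4,-]
Step 4: ref 1 → FAULT, frames=[5,6,4,1]
Step 5: ref 6 → HIT, frames=[5,6,4,1]
Step 6: ref 2 → FAULT (evict 5), frames=[2,6,4,1]
Step 7: ref 2 → HIT, frames=[2,6,4,1]
Step 8: ref 2 → HIT, frames=[2,6,4,1]
Step 9: ref 2 → HIT, frames=[2,6,4,1]
Step 10: ref 1 → HIT, frames=[2,6,4,1]
Step 11: ref 4 → HIT, frames=[2,6,4,1]
Step 12: ref 5 → FAULT (evict 6), frames=[2,5,4,1]
Total faults: 6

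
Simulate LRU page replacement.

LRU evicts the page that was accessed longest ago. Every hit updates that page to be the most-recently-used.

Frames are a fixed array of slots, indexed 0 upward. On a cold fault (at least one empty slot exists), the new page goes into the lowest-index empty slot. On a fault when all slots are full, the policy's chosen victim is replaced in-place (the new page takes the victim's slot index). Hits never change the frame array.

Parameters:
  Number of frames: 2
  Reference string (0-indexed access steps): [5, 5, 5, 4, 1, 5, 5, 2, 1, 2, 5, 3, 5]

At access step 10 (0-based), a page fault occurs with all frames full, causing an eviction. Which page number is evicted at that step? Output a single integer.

Step 0: ref 5 -> FAULT, frames=[5,-]
Step 1: ref 5 -> HIT, frames=[5,-]
Step 2: ref 5 -> HIT, frames=[5,-]
Step 3: ref 4 -> FAULT, frames=[5,4]
Step 4: ref 1 -> FAULT, evict 5, frames=[1,4]
Step 5: ref 5 -> FAULT, evict 4, frames=[1,5]
Step 6: ref 5 -> HIT, frames=[1,5]
Step 7: ref 2 -> FAULT, evict 1, frames=[2,5]
Step 8: ref 1 -> FAULT, evict 5, frames=[2,1]
Step 9: ref 2 -> HIT, frames=[2,1]
Step 10: ref 5 -> FAULT, evict 1, frames=[2,5]
At step 10: evicted page 1

Answer: 1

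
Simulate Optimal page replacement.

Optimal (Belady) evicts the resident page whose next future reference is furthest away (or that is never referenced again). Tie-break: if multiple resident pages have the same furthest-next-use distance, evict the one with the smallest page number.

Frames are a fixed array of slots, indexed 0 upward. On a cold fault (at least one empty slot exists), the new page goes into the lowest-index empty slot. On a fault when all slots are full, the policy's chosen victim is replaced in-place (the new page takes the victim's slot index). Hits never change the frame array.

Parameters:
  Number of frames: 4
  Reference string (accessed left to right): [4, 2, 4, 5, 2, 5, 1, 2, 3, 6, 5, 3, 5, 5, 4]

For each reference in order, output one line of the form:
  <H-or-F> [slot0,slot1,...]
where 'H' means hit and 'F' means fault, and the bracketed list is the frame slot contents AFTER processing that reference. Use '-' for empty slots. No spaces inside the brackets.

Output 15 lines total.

F [4,-,-,-]
F [4,2,-,-]
H [4,2,-,-]
F [4,2,5,-]
H [4,2,5,-]
H [4,2,5,-]
F [4,2,5,1]
H [4,2,5,1]
F [4,2,5,3]
F [4,6,5,3]
H [4,6,5,3]
H [4,6,5,3]
H [4,6,5,3]
H [4,6,5,3]
H [4,6,5,3]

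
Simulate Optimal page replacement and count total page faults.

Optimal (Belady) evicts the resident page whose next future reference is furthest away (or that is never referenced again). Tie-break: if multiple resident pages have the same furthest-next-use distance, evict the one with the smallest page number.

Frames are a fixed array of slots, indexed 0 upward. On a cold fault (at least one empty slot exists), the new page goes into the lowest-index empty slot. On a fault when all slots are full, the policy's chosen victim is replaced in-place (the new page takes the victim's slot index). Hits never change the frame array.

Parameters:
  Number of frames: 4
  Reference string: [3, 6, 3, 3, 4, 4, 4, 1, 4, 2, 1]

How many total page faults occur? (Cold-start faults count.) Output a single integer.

Answer: 5

Derivation:
Step 0: ref 3 → FAULT, frames=[3,-,-,-]
Step 1: ref 6 → FAULT, frames=[3,6,-,-]
Step 2: ref 3 → HIT, frames=[3,6,-,-]
Step 3: ref 3 → HIT, frames=[3,6,-,-]
Step 4: ref 4 → FAULT, frames=[3,6,4,-]
Step 5: ref 4 → HIT, frames=[3,6,4,-]
Step 6: ref 4 → HIT, frames=[3,6,4,-]
Step 7: ref 1 → FAULT, frames=[3,6,4,1]
Step 8: ref 4 → HIT, frames=[3,6,4,1]
Step 9: ref 2 → FAULT (evict 3), frames=[2,6,4,1]
Step 10: ref 1 → HIT, frames=[2,6,4,1]
Total faults: 5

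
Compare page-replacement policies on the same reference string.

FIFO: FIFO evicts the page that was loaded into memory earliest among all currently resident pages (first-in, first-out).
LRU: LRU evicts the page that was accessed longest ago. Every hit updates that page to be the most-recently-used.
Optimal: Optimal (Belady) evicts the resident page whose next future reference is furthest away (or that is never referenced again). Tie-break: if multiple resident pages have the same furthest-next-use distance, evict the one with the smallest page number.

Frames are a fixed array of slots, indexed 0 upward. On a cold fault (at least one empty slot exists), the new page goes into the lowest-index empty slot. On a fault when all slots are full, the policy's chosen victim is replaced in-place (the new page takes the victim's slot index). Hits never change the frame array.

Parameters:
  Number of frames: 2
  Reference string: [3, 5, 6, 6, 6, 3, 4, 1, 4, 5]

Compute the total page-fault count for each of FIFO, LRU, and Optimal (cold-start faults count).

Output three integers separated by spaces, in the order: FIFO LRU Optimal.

--- FIFO ---
  step 0: ref 3 -> FAULT, frames=[3,-] (faults so far: 1)
  step 1: ref 5 -> FAULT, frames=[3,5] (faults so far: 2)
  step 2: ref 6 -> FAULT, evict 3, frames=[6,5] (faults so far: 3)
  step 3: ref 6 -> HIT, frames=[6,5] (faults so far: 3)
  step 4: ref 6 -> HIT, frames=[6,5] (faults so far: 3)
  step 5: ref 3 -> FAULT, evict 5, frames=[6,3] (faults so far: 4)
  step 6: ref 4 -> FAULT, evict 6, frames=[4,3] (faults so far: 5)
  step 7: ref 1 -> FAULT, evict 3, frames=[4,1] (faults so far: 6)
  step 8: ref 4 -> HIT, frames=[4,1] (faults so far: 6)
  step 9: ref 5 -> FAULT, evict 4, frames=[5,1] (faults so far: 7)
  FIFO total faults: 7
--- LRU ---
  step 0: ref 3 -> FAULT, frames=[3,-] (faults so far: 1)
  step 1: ref 5 -> FAULT, frames=[3,5] (faults so far: 2)
  step 2: ref 6 -> FAULT, evict 3, frames=[6,5] (faults so far: 3)
  step 3: ref 6 -> HIT, frames=[6,5] (faults so far: 3)
  step 4: ref 6 -> HIT, frames=[6,5] (faults so far: 3)
  step 5: ref 3 -> FAULT, evict 5, frames=[6,3] (faults so far: 4)
  step 6: ref 4 -> FAULT, evict 6, frames=[4,3] (faults so far: 5)
  step 7: ref 1 -> FAULT, evict 3, frames=[4,1] (faults so far: 6)
  step 8: ref 4 -> HIT, frames=[4,1] (faults so far: 6)
  step 9: ref 5 -> FAULT, evict 1, frames=[4,5] (faults so far: 7)
  LRU total faults: 7
--- Optimal ---
  step 0: ref 3 -> FAULT, frames=[3,-] (faults so far: 1)
  step 1: ref 5 -> FAULT, frames=[3,5] (faults so far: 2)
  step 2: ref 6 -> FAULT, evict 5, frames=[3,6] (faults so far: 3)
  step 3: ref 6 -> HIT, frames=[3,6] (faults so far: 3)
  step 4: ref 6 -> HIT, frames=[3,6] (faults so far: 3)
  step 5: ref 3 -> HIT, frames=[3,6] (faults so far: 3)
  step 6: ref 4 -> FAULT, evict 3, frames=[4,6] (faults so far: 4)
  step 7: ref 1 -> FAULT, evict 6, frames=[4,1] (faults so far: 5)
  step 8: ref 4 -> HIT, frames=[4,1] (faults so far: 5)
  step 9: ref 5 -> FAULT, evict 1, frames=[4,5] (faults so far: 6)
  Optimal total faults: 6

Answer: 7 7 6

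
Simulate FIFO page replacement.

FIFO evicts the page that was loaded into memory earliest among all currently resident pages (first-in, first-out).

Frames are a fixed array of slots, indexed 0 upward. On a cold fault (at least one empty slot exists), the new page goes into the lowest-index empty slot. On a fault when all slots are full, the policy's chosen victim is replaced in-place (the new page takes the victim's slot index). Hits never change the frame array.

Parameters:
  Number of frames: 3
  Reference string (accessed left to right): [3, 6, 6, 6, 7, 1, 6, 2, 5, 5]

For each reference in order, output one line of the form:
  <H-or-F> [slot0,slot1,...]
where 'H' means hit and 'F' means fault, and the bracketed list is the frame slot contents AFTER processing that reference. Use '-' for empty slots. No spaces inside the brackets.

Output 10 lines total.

F [3,-,-]
F [3,6,-]
H [3,6,-]
H [3,6,-]
F [3,6,7]
F [1,6,7]
H [1,6,7]
F [1,2,7]
F [1,2,5]
H [1,2,5]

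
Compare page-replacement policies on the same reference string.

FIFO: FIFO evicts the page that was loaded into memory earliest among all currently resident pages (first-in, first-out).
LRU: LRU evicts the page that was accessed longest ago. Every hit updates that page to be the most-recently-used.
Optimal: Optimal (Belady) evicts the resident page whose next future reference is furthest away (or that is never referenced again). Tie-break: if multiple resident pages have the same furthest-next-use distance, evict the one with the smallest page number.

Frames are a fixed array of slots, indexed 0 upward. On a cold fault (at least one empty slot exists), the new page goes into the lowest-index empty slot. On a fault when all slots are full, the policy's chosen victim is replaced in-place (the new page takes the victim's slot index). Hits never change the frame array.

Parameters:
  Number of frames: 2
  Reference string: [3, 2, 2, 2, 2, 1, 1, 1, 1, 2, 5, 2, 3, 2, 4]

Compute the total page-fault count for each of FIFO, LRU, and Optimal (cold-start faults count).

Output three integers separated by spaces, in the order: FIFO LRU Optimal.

--- FIFO ---
  step 0: ref 3 -> FAULT, frames=[3,-] (faults so far: 1)
  step 1: ref 2 -> FAULT, frames=[3,2] (faults so far: 2)
  step 2: ref 2 -> HIT, frames=[3,2] (faults so far: 2)
  step 3: ref 2 -> HIT, frames=[3,2] (faults so far: 2)
  step 4: ref 2 -> HIT, frames=[3,2] (faults so far: 2)
  step 5: ref 1 -> FAULT, evict 3, frames=[1,2] (faults so far: 3)
  step 6: ref 1 -> HIT, frames=[1,2] (faults so far: 3)
  step 7: ref 1 -> HIT, frames=[1,2] (faults so far: 3)
  step 8: ref 1 -> HIT, frames=[1,2] (faults so far: 3)
  step 9: ref 2 -> HIT, frames=[1,2] (faults so far: 3)
  step 10: ref 5 -> FAULT, evict 2, frames=[1,5] (faults so far: 4)
  step 11: ref 2 -> FAULT, evict 1, frames=[2,5] (faults so far: 5)
  step 12: ref 3 -> FAULT, evict 5, frames=[2,3] (faults so far: 6)
  step 13: ref 2 -> HIT, frames=[2,3] (faults so far: 6)
  step 14: ref 4 -> FAULT, evict 2, frames=[4,3] (faults so far: 7)
  FIFO total faults: 7
--- LRU ---
  step 0: ref 3 -> FAULT, frames=[3,-] (faults so far: 1)
  step 1: ref 2 -> FAULT, frames=[3,2] (faults so far: 2)
  step 2: ref 2 -> HIT, frames=[3,2] (faults so far: 2)
  step 3: ref 2 -> HIT, frames=[3,2] (faults so far: 2)
  step 4: ref 2 -> HIT, frames=[3,2] (faults so far: 2)
  step 5: ref 1 -> FAULT, evict 3, frames=[1,2] (faults so far: 3)
  step 6: ref 1 -> HIT, frames=[1,2] (faults so far: 3)
  step 7: ref 1 -> HIT, frames=[1,2] (faults so far: 3)
  step 8: ref 1 -> HIT, frames=[1,2] (faults so far: 3)
  step 9: ref 2 -> HIT, frames=[1,2] (faults so far: 3)
  step 10: ref 5 -> FAULT, evict 1, frames=[5,2] (faults so far: 4)
  step 11: ref 2 -> HIT, frames=[5,2] (faults so far: 4)
  step 12: ref 3 -> FAULT, evict 5, frames=[3,2] (faults so far: 5)
  step 13: ref 2 -> HIT, frames=[3,2] (faults so far: 5)
  step 14: ref 4 -> FAULT, evict 3, frames=[4,2] (faults so far: 6)
  LRU total faults: 6
--- Optimal ---
  step 0: ref 3 -> FAULT, frames=[3,-] (faults so far: 1)
  step 1: ref 2 -> FAULT, frames=[3,2] (faults so far: 2)
  step 2: ref 2 -> HIT, frames=[3,2] (faults so far: 2)
  step 3: ref 2 -> HIT, frames=[3,2] (faults so far: 2)
  step 4: ref 2 -> HIT, frames=[3,2] (faults so far: 2)
  step 5: ref 1 -> FAULT, evict 3, frames=[1,2] (faults so far: 3)
  step 6: ref 1 -> HIT, frames=[1,2] (faults so far: 3)
  step 7: ref 1 -> HIT, frames=[1,2] (faults so far: 3)
  step 8: ref 1 -> HIT, frames=[1,2] (faults so far: 3)
  step 9: ref 2 -> HIT, frames=[1,2] (faults so far: 3)
  step 10: ref 5 -> FAULT, evict 1, frames=[5,2] (faults so far: 4)
  step 11: ref 2 -> HIT, frames=[5,2] (faults so far: 4)
  step 12: ref 3 -> FAULT, evict 5, frames=[3,2] (faults so far: 5)
  step 13: ref 2 -> HIT, frames=[3,2] (faults so far: 5)
  step 14: ref 4 -> FAULT, evict 2, frames=[3,4] (faults so far: 6)
  Optimal total faults: 6

Answer: 7 6 6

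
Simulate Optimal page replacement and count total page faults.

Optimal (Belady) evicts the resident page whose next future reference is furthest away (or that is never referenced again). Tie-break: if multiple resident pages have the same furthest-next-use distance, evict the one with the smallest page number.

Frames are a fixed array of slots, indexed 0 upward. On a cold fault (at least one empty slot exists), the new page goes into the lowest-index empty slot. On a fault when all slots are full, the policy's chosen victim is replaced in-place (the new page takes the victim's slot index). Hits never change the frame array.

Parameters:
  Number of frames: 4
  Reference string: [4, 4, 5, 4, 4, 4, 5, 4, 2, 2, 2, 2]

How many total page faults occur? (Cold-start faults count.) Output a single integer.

Step 0: ref 4 → FAULT, frames=[4,-,-,-]
Step 1: ref 4 → HIT, frames=[4,-,-,-]
Step 2: ref 5 → FAULT, frames=[4,5,-,-]
Step 3: ref 4 → HIT, frames=[4,5,-,-]
Step 4: ref 4 → HIT, frames=[4,5,-,-]
Step 5: ref 4 → HIT, frames=[4,5,-,-]
Step 6: ref 5 → HIT, frames=[4,5,-,-]
Step 7: ref 4 → HIT, frames=[4,5,-,-]
Step 8: ref 2 → FAULT, frames=[4,5,2,-]
Step 9: ref 2 → HIT, frames=[4,5,2,-]
Step 10: ref 2 → HIT, frames=[4,5,2,-]
Step 11: ref 2 → HIT, frames=[4,5,2,-]
Total faults: 3

Answer: 3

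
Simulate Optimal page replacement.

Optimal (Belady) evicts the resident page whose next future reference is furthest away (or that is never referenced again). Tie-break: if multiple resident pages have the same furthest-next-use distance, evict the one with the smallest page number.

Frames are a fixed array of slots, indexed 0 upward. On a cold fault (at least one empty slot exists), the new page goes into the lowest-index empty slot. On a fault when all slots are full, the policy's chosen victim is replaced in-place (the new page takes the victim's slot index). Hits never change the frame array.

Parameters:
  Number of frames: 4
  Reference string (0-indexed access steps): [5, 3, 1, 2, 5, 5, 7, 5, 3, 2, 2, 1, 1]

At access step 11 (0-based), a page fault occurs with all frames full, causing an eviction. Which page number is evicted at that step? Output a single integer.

Step 0: ref 5 -> FAULT, frames=[5,-,-,-]
Step 1: ref 3 -> FAULT, frames=[5,3,-,-]
Step 2: ref 1 -> FAULT, frames=[5,3,1,-]
Step 3: ref 2 -> FAULT, frames=[5,3,1,2]
Step 4: ref 5 -> HIT, frames=[5,3,1,2]
Step 5: ref 5 -> HIT, frames=[5,3,1,2]
Step 6: ref 7 -> FAULT, evict 1, frames=[5,3,7,2]
Step 7: ref 5 -> HIT, frames=[5,3,7,2]
Step 8: ref 3 -> HIT, frames=[5,3,7,2]
Step 9: ref 2 -> HIT, frames=[5,3,7,2]
Step 10: ref 2 -> HIT, frames=[5,3,7,2]
Step 11: ref 1 -> FAULT, evict 2, frames=[5,3,7,1]
At step 11: evicted page 2

Answer: 2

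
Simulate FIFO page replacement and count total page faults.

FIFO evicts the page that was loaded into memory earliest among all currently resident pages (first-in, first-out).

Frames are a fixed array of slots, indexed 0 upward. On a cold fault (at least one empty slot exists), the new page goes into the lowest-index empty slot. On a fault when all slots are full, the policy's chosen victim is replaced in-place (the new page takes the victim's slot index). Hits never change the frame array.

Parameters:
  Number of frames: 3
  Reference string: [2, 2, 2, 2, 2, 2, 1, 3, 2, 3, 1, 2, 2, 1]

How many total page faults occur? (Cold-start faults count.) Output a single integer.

Step 0: ref 2 → FAULT, frames=[2,-,-]
Step 1: ref 2 → HIT, frames=[2,-,-]
Step 2: ref 2 → HIT, frames=[2,-,-]
Step 3: ref 2 → HIT, frames=[2,-,-]
Step 4: ref 2 → HIT, frames=[2,-,-]
Step 5: ref 2 → HIT, frames=[2,-,-]
Step 6: ref 1 → FAULT, frames=[2,1,-]
Step 7: ref 3 → FAULT, frames=[2,1,3]
Step 8: ref 2 → HIT, frames=[2,1,3]
Step 9: ref 3 → HIT, frames=[2,1,3]
Step 10: ref 1 → HIT, frames=[2,1,3]
Step 11: ref 2 → HIT, frames=[2,1,3]
Step 12: ref 2 → HIT, frames=[2,1,3]
Step 13: ref 1 → HIT, frames=[2,1,3]
Total faults: 3

Answer: 3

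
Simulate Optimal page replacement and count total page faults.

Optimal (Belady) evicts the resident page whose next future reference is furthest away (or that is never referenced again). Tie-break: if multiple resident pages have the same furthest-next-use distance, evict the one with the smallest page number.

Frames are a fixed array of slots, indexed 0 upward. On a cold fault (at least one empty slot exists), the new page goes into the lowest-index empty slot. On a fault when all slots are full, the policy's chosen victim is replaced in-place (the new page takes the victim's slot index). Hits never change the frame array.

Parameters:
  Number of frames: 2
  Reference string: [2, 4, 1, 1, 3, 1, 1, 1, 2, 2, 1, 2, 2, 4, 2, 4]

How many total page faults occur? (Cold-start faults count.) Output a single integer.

Step 0: ref 2 → FAULT, frames=[2,-]
Step 1: ref 4 → FAULT, frames=[2,4]
Step 2: ref 1 → FAULT (evict 4), frames=[2,1]
Step 3: ref 1 → HIT, frames=[2,1]
Step 4: ref 3 → FAULT (evict 2), frames=[3,1]
Step 5: ref 1 → HIT, frames=[3,1]
Step 6: ref 1 → HIT, frames=[3,1]
Step 7: ref 1 → HIT, frames=[3,1]
Step 8: ref 2 → FAULT (evict 3), frames=[2,1]
Step 9: ref 2 → HIT, frames=[2,1]
Step 10: ref 1 → HIT, frames=[2,1]
Step 11: ref 2 → HIT, frames=[2,1]
Step 12: ref 2 → HIT, frames=[2,1]
Step 13: ref 4 → FAULT (evict 1), frames=[2,4]
Step 14: ref 2 → HIT, frames=[2,4]
Step 15: ref 4 → HIT, frames=[2,4]
Total faults: 6

Answer: 6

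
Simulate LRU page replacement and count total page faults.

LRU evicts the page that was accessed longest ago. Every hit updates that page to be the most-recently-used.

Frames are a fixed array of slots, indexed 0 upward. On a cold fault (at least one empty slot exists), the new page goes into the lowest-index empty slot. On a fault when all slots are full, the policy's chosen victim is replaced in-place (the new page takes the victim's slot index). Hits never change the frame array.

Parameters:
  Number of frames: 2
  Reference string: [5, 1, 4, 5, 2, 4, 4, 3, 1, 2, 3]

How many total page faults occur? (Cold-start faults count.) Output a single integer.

Step 0: ref 5 → FAULT, frames=[5,-]
Step 1: ref 1 → FAULT, frames=[5,1]
Step 2: ref 4 → FAULT (evict 5), frames=[4,1]
Step 3: ref 5 → FAULT (evict 1), frames=[4,5]
Step 4: ref 2 → FAULT (evict 4), frames=[2,5]
Step 5: ref 4 → FAULT (evict 5), frames=[2,4]
Step 6: ref 4 → HIT, frames=[2,4]
Step 7: ref 3 → FAULT (evict 2), frames=[3,4]
Step 8: ref 1 → FAULT (evict 4), frames=[3,1]
Step 9: ref 2 → FAULT (evict 3), frames=[2,1]
Step 10: ref 3 → FAULT (evict 1), frames=[2,3]
Total faults: 10

Answer: 10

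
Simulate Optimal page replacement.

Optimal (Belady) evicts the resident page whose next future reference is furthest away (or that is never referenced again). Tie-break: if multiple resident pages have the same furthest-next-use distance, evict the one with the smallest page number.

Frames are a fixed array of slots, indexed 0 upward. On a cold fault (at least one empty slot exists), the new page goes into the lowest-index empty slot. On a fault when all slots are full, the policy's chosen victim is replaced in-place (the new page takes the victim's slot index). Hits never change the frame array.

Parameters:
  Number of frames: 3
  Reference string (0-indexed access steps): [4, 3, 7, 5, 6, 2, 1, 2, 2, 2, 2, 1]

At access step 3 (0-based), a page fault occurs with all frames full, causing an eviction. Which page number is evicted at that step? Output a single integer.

Step 0: ref 4 -> FAULT, frames=[4,-,-]
Step 1: ref 3 -> FAULT, frames=[4,3,-]
Step 2: ref 7 -> FAULT, frames=[4,3,7]
Step 3: ref 5 -> FAULT, evict 3, frames=[4,5,7]
At step 3: evicted page 3

Answer: 3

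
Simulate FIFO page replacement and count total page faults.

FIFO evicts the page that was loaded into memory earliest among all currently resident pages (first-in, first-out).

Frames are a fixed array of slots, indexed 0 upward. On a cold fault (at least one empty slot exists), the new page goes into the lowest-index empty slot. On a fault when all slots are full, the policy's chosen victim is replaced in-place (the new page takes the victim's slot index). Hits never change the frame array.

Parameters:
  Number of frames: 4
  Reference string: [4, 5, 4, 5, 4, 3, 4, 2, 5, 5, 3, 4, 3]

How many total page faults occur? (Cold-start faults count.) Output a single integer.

Answer: 4

Derivation:
Step 0: ref 4 → FAULT, frames=[4,-,-,-]
Step 1: ref 5 → FAULT, frames=[4,5,-,-]
Step 2: ref 4 → HIT, frames=[4,5,-,-]
Step 3: ref 5 → HIT, frames=[4,5,-,-]
Step 4: ref 4 → HIT, frames=[4,5,-,-]
Step 5: ref 3 → FAULT, frames=[4,5,3,-]
Step 6: ref 4 → HIT, frames=[4,5,3,-]
Step 7: ref 2 → FAULT, frames=[4,5,3,2]
Step 8: ref 5 → HIT, frames=[4,5,3,2]
Step 9: ref 5 → HIT, frames=[4,5,3,2]
Step 10: ref 3 → HIT, frames=[4,5,3,2]
Step 11: ref 4 → HIT, frames=[4,5,3,2]
Step 12: ref 3 → HIT, frames=[4,5,3,2]
Total faults: 4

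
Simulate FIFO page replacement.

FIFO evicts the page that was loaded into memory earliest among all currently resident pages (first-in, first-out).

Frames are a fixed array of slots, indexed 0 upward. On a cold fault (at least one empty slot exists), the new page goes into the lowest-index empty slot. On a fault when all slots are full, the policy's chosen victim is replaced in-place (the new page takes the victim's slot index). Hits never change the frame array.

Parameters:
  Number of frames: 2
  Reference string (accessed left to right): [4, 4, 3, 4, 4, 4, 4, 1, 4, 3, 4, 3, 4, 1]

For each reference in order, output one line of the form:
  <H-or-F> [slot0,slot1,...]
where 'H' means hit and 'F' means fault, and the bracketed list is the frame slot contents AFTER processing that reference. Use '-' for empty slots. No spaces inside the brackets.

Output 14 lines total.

F [4,-]
H [4,-]
F [4,3]
H [4,3]
H [4,3]
H [4,3]
H [4,3]
F [1,3]
F [1,4]
F [3,4]
H [3,4]
H [3,4]
H [3,4]
F [3,1]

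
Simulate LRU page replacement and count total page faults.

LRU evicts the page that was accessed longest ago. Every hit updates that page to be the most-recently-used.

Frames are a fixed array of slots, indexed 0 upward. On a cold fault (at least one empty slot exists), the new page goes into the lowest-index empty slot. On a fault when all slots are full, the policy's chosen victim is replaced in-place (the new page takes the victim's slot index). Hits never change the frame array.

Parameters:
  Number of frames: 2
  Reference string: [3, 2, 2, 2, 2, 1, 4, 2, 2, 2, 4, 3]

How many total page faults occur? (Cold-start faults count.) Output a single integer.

Step 0: ref 3 → FAULT, frames=[3,-]
Step 1: ref 2 → FAULT, frames=[3,2]
Step 2: ref 2 → HIT, frames=[3,2]
Step 3: ref 2 → HIT, frames=[3,2]
Step 4: ref 2 → HIT, frames=[3,2]
Step 5: ref 1 → FAULT (evict 3), frames=[1,2]
Step 6: ref 4 → FAULT (evict 2), frames=[1,4]
Step 7: ref 2 → FAULT (evict 1), frames=[2,4]
Step 8: ref 2 → HIT, frames=[2,4]
Step 9: ref 2 → HIT, frames=[2,4]
Step 10: ref 4 → HIT, frames=[2,4]
Step 11: ref 3 → FAULT (evict 2), frames=[3,4]
Total faults: 6

Answer: 6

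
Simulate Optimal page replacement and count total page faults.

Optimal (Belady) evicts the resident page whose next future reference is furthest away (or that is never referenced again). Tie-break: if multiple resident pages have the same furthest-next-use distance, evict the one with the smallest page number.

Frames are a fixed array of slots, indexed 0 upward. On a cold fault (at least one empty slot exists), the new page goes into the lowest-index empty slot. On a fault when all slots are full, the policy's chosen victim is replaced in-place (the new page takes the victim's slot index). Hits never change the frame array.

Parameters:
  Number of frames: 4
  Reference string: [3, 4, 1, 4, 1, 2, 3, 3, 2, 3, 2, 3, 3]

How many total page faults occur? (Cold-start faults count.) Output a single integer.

Step 0: ref 3 → FAULT, frames=[3,-,-,-]
Step 1: ref 4 → FAULT, frames=[3,4,-,-]
Step 2: ref 1 → FAULT, frames=[3,4,1,-]
Step 3: ref 4 → HIT, frames=[3,4,1,-]
Step 4: ref 1 → HIT, frames=[3,4,1,-]
Step 5: ref 2 → FAULT, frames=[3,4,1,2]
Step 6: ref 3 → HIT, frames=[3,4,1,2]
Step 7: ref 3 → HIT, frames=[3,4,1,2]
Step 8: ref 2 → HIT, frames=[3,4,1,2]
Step 9: ref 3 → HIT, frames=[3,4,1,2]
Step 10: ref 2 → HIT, frames=[3,4,1,2]
Step 11: ref 3 → HIT, frames=[3,4,1,2]
Step 12: ref 3 → HIT, frames=[3,4,1,2]
Total faults: 4

Answer: 4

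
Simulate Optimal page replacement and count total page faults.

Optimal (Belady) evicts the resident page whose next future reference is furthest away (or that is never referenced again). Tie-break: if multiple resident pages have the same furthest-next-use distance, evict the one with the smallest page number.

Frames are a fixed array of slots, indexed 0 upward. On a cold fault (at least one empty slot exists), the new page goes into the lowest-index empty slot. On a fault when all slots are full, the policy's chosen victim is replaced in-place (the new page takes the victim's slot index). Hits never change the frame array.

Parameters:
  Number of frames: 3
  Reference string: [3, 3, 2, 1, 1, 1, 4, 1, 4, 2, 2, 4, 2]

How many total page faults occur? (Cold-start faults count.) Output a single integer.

Step 0: ref 3 → FAULT, frames=[3,-,-]
Step 1: ref 3 → HIT, frames=[3,-,-]
Step 2: ref 2 → FAULT, frames=[3,2,-]
Step 3: ref 1 → FAULT, frames=[3,2,1]
Step 4: ref 1 → HIT, frames=[3,2,1]
Step 5: ref 1 → HIT, frames=[3,2,1]
Step 6: ref 4 → FAULT (evict 3), frames=[4,2,1]
Step 7: ref 1 → HIT, frames=[4,2,1]
Step 8: ref 4 → HIT, frames=[4,2,1]
Step 9: ref 2 → HIT, frames=[4,2,1]
Step 10: ref 2 → HIT, frames=[4,2,1]
Step 11: ref 4 → HIT, frames=[4,2,1]
Step 12: ref 2 → HIT, frames=[4,2,1]
Total faults: 4

Answer: 4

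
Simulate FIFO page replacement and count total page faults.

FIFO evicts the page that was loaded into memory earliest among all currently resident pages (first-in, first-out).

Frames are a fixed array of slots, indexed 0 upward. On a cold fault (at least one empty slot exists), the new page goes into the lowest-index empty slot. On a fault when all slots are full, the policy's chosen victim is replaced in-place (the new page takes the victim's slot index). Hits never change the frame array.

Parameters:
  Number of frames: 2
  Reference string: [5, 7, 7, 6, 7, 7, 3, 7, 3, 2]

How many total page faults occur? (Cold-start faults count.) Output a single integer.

Step 0: ref 5 → FAULT, frames=[5,-]
Step 1: ref 7 → FAULT, frames=[5,7]
Step 2: ref 7 → HIT, frames=[5,7]
Step 3: ref 6 → FAULT (evict 5), frames=[6,7]
Step 4: ref 7 → HIT, frames=[6,7]
Step 5: ref 7 → HIT, frames=[6,7]
Step 6: ref 3 → FAULT (evict 7), frames=[6,3]
Step 7: ref 7 → FAULT (evict 6), frames=[7,3]
Step 8: ref 3 → HIT, frames=[7,3]
Step 9: ref 2 → FAULT (evict 3), frames=[7,2]
Total faults: 6

Answer: 6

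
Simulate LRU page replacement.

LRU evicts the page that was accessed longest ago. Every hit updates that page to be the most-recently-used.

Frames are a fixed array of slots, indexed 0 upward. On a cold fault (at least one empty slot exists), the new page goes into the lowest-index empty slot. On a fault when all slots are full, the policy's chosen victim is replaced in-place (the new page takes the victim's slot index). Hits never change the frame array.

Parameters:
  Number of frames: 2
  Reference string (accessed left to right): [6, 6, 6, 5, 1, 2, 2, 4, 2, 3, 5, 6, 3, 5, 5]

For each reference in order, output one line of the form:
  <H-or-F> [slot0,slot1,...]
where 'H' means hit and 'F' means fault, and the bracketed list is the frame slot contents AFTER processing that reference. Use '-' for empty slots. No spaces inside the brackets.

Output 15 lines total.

F [6,-]
H [6,-]
H [6,-]
F [6,5]
F [1,5]
F [1,2]
H [1,2]
F [4,2]
H [4,2]
F [3,2]
F [3,5]
F [6,5]
F [6,3]
F [5,3]
H [5,3]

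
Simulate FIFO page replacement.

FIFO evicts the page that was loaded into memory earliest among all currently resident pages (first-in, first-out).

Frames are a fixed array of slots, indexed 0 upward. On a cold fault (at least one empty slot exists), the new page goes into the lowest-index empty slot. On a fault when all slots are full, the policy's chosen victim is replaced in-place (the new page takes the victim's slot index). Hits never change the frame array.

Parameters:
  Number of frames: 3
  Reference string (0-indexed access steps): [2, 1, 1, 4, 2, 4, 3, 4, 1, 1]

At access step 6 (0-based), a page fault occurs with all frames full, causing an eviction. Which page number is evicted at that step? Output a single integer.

Answer: 2

Derivation:
Step 0: ref 2 -> FAULT, frames=[2,-,-]
Step 1: ref 1 -> FAULT, frames=[2,1,-]
Step 2: ref 1 -> HIT, frames=[2,1,-]
Step 3: ref 4 -> FAULT, frames=[2,1,4]
Step 4: ref 2 -> HIT, frames=[2,1,4]
Step 5: ref 4 -> HIT, frames=[2,1,4]
Step 6: ref 3 -> FAULT, evict 2, frames=[3,1,4]
At step 6: evicted page 2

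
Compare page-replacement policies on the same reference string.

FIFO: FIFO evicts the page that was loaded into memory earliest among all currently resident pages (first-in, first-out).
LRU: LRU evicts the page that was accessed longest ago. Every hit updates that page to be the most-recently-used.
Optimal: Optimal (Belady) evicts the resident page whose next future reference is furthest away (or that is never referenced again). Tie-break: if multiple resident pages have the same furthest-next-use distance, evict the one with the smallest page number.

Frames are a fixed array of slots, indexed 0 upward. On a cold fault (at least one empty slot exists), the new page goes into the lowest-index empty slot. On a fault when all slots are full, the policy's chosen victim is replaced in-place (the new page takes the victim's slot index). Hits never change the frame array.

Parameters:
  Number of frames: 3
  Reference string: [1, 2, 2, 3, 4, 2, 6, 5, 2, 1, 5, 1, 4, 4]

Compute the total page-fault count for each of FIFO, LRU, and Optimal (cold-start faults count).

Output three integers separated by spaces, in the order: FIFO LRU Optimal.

--- FIFO ---
  step 0: ref 1 -> FAULT, frames=[1,-,-] (faults so far: 1)
  step 1: ref 2 -> FAULT, frames=[1,2,-] (faults so far: 2)
  step 2: ref 2 -> HIT, frames=[1,2,-] (faults so far: 2)
  step 3: ref 3 -> FAULT, frames=[1,2,3] (faults so far: 3)
  step 4: ref 4 -> FAULT, evict 1, frames=[4,2,3] (faults so far: 4)
  step 5: ref 2 -> HIT, frames=[4,2,3] (faults so far: 4)
  step 6: ref 6 -> FAULT, evict 2, frames=[4,6,3] (faults so far: 5)
  step 7: ref 5 -> FAULT, evict 3, frames=[4,6,5] (faults so far: 6)
  step 8: ref 2 -> FAULT, evict 4, frames=[2,6,5] (faults so far: 7)
  step 9: ref 1 -> FAULT, evict 6, frames=[2,1,5] (faults so far: 8)
  step 10: ref 5 -> HIT, frames=[2,1,5] (faults so far: 8)
  step 11: ref 1 -> HIT, frames=[2,1,5] (faults so far: 8)
  step 12: ref 4 -> FAULT, evict 5, frames=[2,1,4] (faults so far: 9)
  step 13: ref 4 -> HIT, frames=[2,1,4] (faults so far: 9)
  FIFO total faults: 9
--- LRU ---
  step 0: ref 1 -> FAULT, frames=[1,-,-] (faults so far: 1)
  step 1: ref 2 -> FAULT, frames=[1,2,-] (faults so far: 2)
  step 2: ref 2 -> HIT, frames=[1,2,-] (faults so far: 2)
  step 3: ref 3 -> FAULT, frames=[1,2,3] (faults so far: 3)
  step 4: ref 4 -> FAULT, evict 1, frames=[4,2,3] (faults so far: 4)
  step 5: ref 2 -> HIT, frames=[4,2,3] (faults so far: 4)
  step 6: ref 6 -> FAULT, evict 3, frames=[4,2,6] (faults so far: 5)
  step 7: ref 5 -> FAULT, evict 4, frames=[5,2,6] (faults so far: 6)
  step 8: ref 2 -> HIT, frames=[5,2,6] (faults so far: 6)
  step 9: ref 1 -> FAULT, evict 6, frames=[5,2,1] (faults so far: 7)
  step 10: ref 5 -> HIT, frames=[5,2,1] (faults so far: 7)
  step 11: ref 1 -> HIT, frames=[5,2,1] (faults so far: 7)
  step 12: ref 4 -> FAULT, evict 2, frames=[5,4,1] (faults so far: 8)
  step 13: ref 4 -> HIT, frames=[5,4,1] (faults so far: 8)
  LRU total faults: 8
--- Optimal ---
  step 0: ref 1 -> FAULT, frames=[1,-,-] (faults so far: 1)
  step 1: ref 2 -> FAULT, frames=[1,2,-] (faults so far: 2)
  step 2: ref 2 -> HIT, frames=[1,2,-] (faults so far: 2)
  step 3: ref 3 -> FAULT, frames=[1,2,3] (faults so far: 3)
  step 4: ref 4 -> FAULT, evict 3, frames=[1,2,4] (faults so far: 4)
  step 5: ref 2 -> HIT, frames=[1,2,4] (faults so far: 4)
  step 6: ref 6 -> FAULT, evict 4, frames=[1,2,6] (faults so far: 5)
  step 7: ref 5 -> FAULT, evict 6, frames=[1,2,5] (faults so far: 6)
  step 8: ref 2 -> HIT, frames=[1,2,5] (faults so far: 6)
  step 9: ref 1 -> HIT, frames=[1,2,5] (faults so far: 6)
  step 10: ref 5 -> HIT, frames=[1,2,5] (faults so far: 6)
  step 11: ref 1 -> HIT, frames=[1,2,5] (faults so far: 6)
  step 12: ref 4 -> FAULT, evict 1, frames=[4,2,5] (faults so far: 7)
  step 13: ref 4 -> HIT, frames=[4,2,5] (faults so far: 7)
  Optimal total faults: 7

Answer: 9 8 7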